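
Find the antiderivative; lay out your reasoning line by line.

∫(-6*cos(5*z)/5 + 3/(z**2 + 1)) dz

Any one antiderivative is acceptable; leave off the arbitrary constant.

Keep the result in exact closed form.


Step 1. Rewrite: now ∫(3/(z**2 + 1)) dz + ∫(-6*cos(5*z)/5) dz.
Step 2. Evaluate the standard form: now 3*atan(z) + ∫(-6*cos(5*z)/5) dz.
Step 3. Evaluate the standard form: now -6*sin(5*z)/25 + 3*atan(z).
Answer: -6*sin(5*z)/25 + 3*atan(z).


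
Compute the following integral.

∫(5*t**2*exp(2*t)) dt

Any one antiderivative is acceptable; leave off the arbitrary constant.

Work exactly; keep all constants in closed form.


Answer: 5*t**2*exp(2*t)/2 - 5*t*exp(2*t)/2 + 5*exp(2*t)/4.


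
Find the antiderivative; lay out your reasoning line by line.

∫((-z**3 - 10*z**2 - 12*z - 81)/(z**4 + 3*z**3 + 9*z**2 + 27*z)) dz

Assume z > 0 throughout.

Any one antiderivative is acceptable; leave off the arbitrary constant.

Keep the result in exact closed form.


Step 1. Decompose ∫((-z**3 - 10*z**2 - 12*z - 81)/(z**4 + 3*z**3 + 9*z**2 + 27*z)) dz by partial fractions, (-z**3 - 10*z**2 - 12*z - 81)/(z**4 + 3*z**3 + 9*z**2 + 27*z) = -1/(z**2 + 9) + 2/(z + 3) - 3/z: now ∫(-3/z) dz + ∫(2/(z + 3)) dz + ∫(-1/(z**2 + 9)) dz.
Step 2. Evaluate the standard form [assuming z > -3]: now 2*log(z + 3) + ∫(-3/z) dz + ∫(-1/(z**2 + 9)) dz.
Step 3. Evaluate the standard form [assuming z > 0]: now -3*log(z) + 2*log(z + 3) + ∫(-1/(z**2 + 9)) dz.
Step 4. Evaluate the standard form: now -3*log(z) + 2*log(z + 3) - atan(z/3)/3.
Answer: -3*log(z) + 2*log(z + 3) - atan(z/3)/3.


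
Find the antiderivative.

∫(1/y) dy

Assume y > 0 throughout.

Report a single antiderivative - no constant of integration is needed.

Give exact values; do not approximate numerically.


Answer: log(y).


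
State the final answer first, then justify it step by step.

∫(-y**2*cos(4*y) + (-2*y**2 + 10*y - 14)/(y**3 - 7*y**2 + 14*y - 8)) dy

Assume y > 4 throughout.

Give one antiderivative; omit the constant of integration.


The answer is -y**2*sin(4*y)/4 - y*cos(4*y)/8 - log(y - 4) + log(y - 2) - 2*log(y - 1) + sin(4*y)/32.
Step 1. Rewrite: now ∫(-y**2*cos(4*y)) dy + ∫((-2*y**2 + 10*y - 14)/(y**3 - 7*y**2 + 14*y - 8)) dy.
Step 2. Integrate ∫(-y**2*cos(4*y)) dy by parts with u = y**2, dv = (-cos(4*y)) dy, so v = -sin(4*y)/4: now -y**2*sin(4*y)/4 + ∫(y*sin(4*y)/2) dy + ∫((-2*y**2 + 10*y - 14)/(y**3 - 7*y**2 + 14*y - 8)) dy.
Step 3. Integrate ∫(y*sin(4*y)/2) dy by parts with u = y, dv = (sin(4*y)/2) dy, so v = -cos(4*y)/8: now -y**2*sin(4*y)/4 - y*cos(4*y)/8 + ∫((-2*y**2 + 10*y - 14)/(y**3 - 7*y**2 + 14*y - 8)) dy + ∫(cos(4*y)/8) dy.
Step 4. Evaluate the standard form: now -y**2*sin(4*y)/4 - y*cos(4*y)/8 + sin(4*y)/32 + ∫((-2*y**2 + 10*y - 14)/(y**3 - 7*y**2 + 14*y - 8)) dy.
Step 5. Decompose ∫((-2*y**2 + 10*y - 14)/(y**3 - 7*y**2 + 14*y - 8)) dy by partial fractions, (-2*y**2 + 10*y - 14)/(y**3 - 7*y**2 + 14*y - 8) = -2/(y - 1) + 1/(y - 2) - 1/(y - 4): now -y**2*sin(4*y)/4 - y*cos(4*y)/8 + sin(4*y)/32 + ∫(-1/(y - 4)) dy + ∫(1/(y - 2)) dy + ∫(-2/(y - 1)) dy.
Step 6. Evaluate the standard form [assuming y > 4]: now -y**2*sin(4*y)/4 - y*cos(4*y)/8 - log(y - 4) + sin(4*y)/32 + ∫(1/(y - 2)) dy + ∫(-2/(y - 1)) dy.
Step 7. Evaluate the standard form [assuming y > 1]: now -y**2*sin(4*y)/4 - y*cos(4*y)/8 - log(y - 4) - 2*log(y - 1) + sin(4*y)/32 + ∫(1/(y - 2)) dy.
Step 8. Evaluate the standard form [assuming y > 2]: now -y**2*sin(4*y)/4 - y*cos(4*y)/8 - log(y - 4) + log(y - 2) - 2*log(y - 1) + sin(4*y)/32.
Answer: -y**2*sin(4*y)/4 - y*cos(4*y)/8 - log(y - 4) + log(y - 2) - 2*log(y - 1) + sin(4*y)/32.


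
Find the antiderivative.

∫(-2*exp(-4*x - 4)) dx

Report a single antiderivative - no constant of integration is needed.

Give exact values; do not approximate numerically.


Answer: exp(-4*x - 4)/2.


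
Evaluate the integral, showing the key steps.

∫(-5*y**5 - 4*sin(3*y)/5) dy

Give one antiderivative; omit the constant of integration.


Step 1. Rewrite: now ∫(-5*y**5) dy + ∫(-4*sin(3*y)/5) dy.
Step 2. Evaluate the standard form: now -5*y**6/6 + ∫(-4*sin(3*y)/5) dy.
Step 3. Evaluate the standard form: now -5*y**6/6 + 4*cos(3*y)/15.
Answer: -5*y**6/6 + 4*cos(3*y)/15.


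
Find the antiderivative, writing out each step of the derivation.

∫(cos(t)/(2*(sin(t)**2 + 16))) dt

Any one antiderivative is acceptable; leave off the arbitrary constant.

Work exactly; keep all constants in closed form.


Step 1. Substitute u = sin(t), turning ∫(cos(t)/(2*(sin(t)**2 + 16))) dt into ∫(1/(2*(u**2 + 16))) du: now ∫(1/(2*(u**2 + 16))) du.
Step 2. Evaluate the standard form: now atan(u/4)/8.
Step 3. Substitute back u = sin(t): now atan(sin(t)/4)/8.
Answer: atan(sin(t)/4)/8.


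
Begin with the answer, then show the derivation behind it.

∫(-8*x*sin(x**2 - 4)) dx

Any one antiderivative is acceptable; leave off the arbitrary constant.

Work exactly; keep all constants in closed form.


The answer is 4*cos(x**2 - 4).
Step 1. Substitute u = x**2 - 4, turning ∫(-8*x*sin(x**2 - 4)) dx into ∫(-4*sin(u)) du: now ∫(-4*sin(u)) du.
Step 2. Evaluate the standard form: now 4*cos(u).
Step 3. Substitute back u = x**2 - 4: now 4*cos(x**2 - 4).
Answer: 4*cos(x**2 - 4).


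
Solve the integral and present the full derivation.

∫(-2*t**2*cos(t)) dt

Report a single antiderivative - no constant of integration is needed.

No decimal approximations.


Step 1. Integrate ∫(-2*t**2*cos(t)) dt by parts with u = t**2, dv = (-2*cos(t)) dt, so v = -2*sin(t): now -2*t**2*sin(t) + ∫(4*t*sin(t)) dt.
Step 2. Integrate ∫(4*t*sin(t)) dt by parts with u = t, dv = (4*sin(t)) dt, so v = -4*cos(t): now -2*t**2*sin(t) - 4*t*cos(t) + ∫(4*cos(t)) dt.
Step 3. Evaluate the standard form: now -2*t**2*sin(t) - 4*t*cos(t) + 4*sin(t).
Answer: -2*t**2*sin(t) - 4*t*cos(t) + 4*sin(t).


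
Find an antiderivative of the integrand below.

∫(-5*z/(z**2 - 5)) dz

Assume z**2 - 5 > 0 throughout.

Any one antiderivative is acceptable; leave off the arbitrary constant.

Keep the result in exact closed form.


Answer: -5*log(z**2 - 5)/2.


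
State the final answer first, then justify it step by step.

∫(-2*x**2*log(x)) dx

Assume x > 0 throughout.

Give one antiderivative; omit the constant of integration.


The answer is -2*x**3*log(x)/3 + 2*x**3/9.
Step 1. Integrate ∫(-2*x**2*log(x)) dx by parts with u = log(x), dv = (-2*x**2) dx, so v = -2*x**3/3 [assuming x > 0]: now -2*x**3*log(x)/3 + ∫(2*x**2/3) dx.
Step 2. Evaluate the standard form: now -2*x**3*log(x)/3 + 2*x**3/9.
Answer: -2*x**3*log(x)/3 + 2*x**3/9.


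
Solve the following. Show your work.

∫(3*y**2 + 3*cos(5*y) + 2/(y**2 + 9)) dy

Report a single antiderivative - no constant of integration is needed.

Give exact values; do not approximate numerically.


Step 1. Rewrite: now ∫(3*y**2) dy + ∫(2/(y**2 + 9)) dy + ∫(3*cos(5*y)) dy.
Step 2. Evaluate the standard form: now 2*atan(y/3)/3 + ∫(3*y**2) dy + ∫(3*cos(5*y)) dy.
Step 3. Evaluate the standard form: now y**3 + 2*atan(y/3)/3 + ∫(3*cos(5*y)) dy.
Step 4. Evaluate the standard form: now y**3 + 3*sin(5*y)/5 + 2*atan(y/3)/3.
Answer: y**3 + 3*sin(5*y)/5 + 2*atan(y/3)/3.


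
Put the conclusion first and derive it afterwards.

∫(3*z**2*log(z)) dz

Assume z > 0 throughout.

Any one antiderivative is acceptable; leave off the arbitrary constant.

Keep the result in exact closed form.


The answer is z**3*log(z) - z**3/3.
Step 1. Integrate ∫(3*z**2*log(z)) dz by parts with u = log(z), dv = (3*z**2) dz, so v = z**3 [assuming z > 0]: now z**3*log(z) + ∫(-z**2) dz.
Step 2. Evaluate the standard form: now z**3*log(z) - z**3/3.
Answer: z**3*log(z) - z**3/3.


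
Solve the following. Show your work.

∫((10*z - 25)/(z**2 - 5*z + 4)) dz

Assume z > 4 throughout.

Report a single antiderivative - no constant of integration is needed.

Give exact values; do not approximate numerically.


Step 1. Decompose ∫((10*z - 25)/(z**2 - 5*z + 4)) dz by partial fractions, (10*z - 25)/(z**2 - 5*z + 4) = 5/(z - 1) + 5/(z - 4): now ∫(5/(z - 4)) dz + ∫(5/(z - 1)) dz.
Step 2. Evaluate the standard form [assuming z > 1]: now 5*log(z - 1) + ∫(5/(z - 4)) dz.
Step 3. Evaluate the standard form [assuming z > 4]: now 5*log(z - 4) + 5*log(z - 1).
Answer: 5*log(z - 4) + 5*log(z - 1).


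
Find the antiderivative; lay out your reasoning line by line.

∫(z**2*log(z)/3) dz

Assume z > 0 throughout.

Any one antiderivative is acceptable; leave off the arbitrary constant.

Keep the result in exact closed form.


Step 1. Integrate ∫(z**2*log(z)/3) dz by parts with u = log(z), dv = (z**2/3) dz, so v = z**3/9 [assuming z > 0]: now z**3*log(z)/9 + ∫(-z**2/9) dz.
Step 2. Evaluate the standard form: now z**3*log(z)/9 - z**3/27.
Answer: z**3*log(z)/9 - z**3/27.


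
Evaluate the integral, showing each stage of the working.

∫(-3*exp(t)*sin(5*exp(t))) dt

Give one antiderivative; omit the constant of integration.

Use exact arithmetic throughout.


Step 1. Substitute u = exp(t), turning ∫(-3*exp(t)*sin(5*exp(t))) dt into ∫(-3*sin(5*u)) du: now ∫(-3*sin(5*u)) du.
Step 2. Evaluate the standard form: now 3*cos(5*u)/5.
Step 3. Substitute back u = exp(t): now 3*cos(5*exp(t))/5.
Answer: 3*cos(5*exp(t))/5.


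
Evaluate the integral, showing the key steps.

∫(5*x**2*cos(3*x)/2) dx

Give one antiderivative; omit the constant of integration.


Step 1. Integrate ∫(5*x**2*cos(3*x)/2) dx by parts with u = x**2, dv = (5*cos(3*x)/2) dx, so v = 5*sin(3*x)/6: now 5*x**2*sin(3*x)/6 + ∫(-5*x*sin(3*x)/3) dx.
Step 2. Integrate ∫(-5*x*sin(3*x)/3) dx by parts with u = x, dv = (-5*sin(3*x)/3) dx, so v = 5*cos(3*x)/9: now 5*x**2*sin(3*x)/6 + 5*x*cos(3*x)/9 + ∫(-5*cos(3*x)/9) dx.
Step 3. Evaluate the standard form: now 5*x**2*sin(3*x)/6 + 5*x*cos(3*x)/9 - 5*sin(3*x)/27.
Answer: 5*x**2*sin(3*x)/6 + 5*x*cos(3*x)/9 - 5*sin(3*x)/27.


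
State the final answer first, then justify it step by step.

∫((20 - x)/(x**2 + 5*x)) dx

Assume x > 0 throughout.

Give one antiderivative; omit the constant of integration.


The answer is 4*log(x) - 5*log(x + 5).
Step 1. Decompose ∫((20 - x)/(x**2 + 5*x)) dx by partial fractions, (20 - x)/(x**2 + 5*x) = -5/(x + 5) + 4/x: now ∫(4/x) dx + ∫(-5/(x + 5)) dx.
Step 2. Evaluate the standard form [assuming x > 0]: now 4*log(x) + ∫(-5/(x + 5)) dx.
Step 3. Evaluate the standard form [assuming x > -5]: now 4*log(x) - 5*log(x + 5).
Answer: 4*log(x) - 5*log(x + 5).


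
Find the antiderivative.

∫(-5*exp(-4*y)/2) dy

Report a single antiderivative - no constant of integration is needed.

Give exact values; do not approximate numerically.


Answer: 5*exp(-4*y)/8.


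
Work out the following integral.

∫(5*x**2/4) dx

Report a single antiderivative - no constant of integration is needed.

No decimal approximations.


Answer: 5*x**3/12.


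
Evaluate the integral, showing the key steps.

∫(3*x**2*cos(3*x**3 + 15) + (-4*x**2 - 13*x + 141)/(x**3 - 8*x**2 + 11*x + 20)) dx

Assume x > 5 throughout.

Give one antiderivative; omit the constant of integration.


Step 1. Rewrite: now ∫(3*x**2*cos(3*x**3 + 15)) dx + ∫((-4*x**2 - 13*x + 141)/(x**3 - 8*x**2 + 11*x + 20)) dx.
Step 2. Substitute u = x**3 + 5, turning ∫(3*x**2*cos(3*x**3 + 15)) dx into ∫(cos(3*u)) du: now ∫((-4*x**2 - 13*x + 141)/(x**3 - 8*x**2 + 11*x + 20)) dx + ∫(cos(3*u)) du.
Step 3. Evaluate the standard form: now sin(3*u)/3 + ∫((-4*x**2 - 13*x + 141)/(x**3 - 8*x**2 + 11*x + 20)) dx.
Step 4. Substitute back u = x**3 + 5: now sin(3*x**3 + 15)/3 + ∫((-4*x**2 - 13*x + 141)/(x**3 - 8*x**2 + 11*x + 20)) dx.
Step 5. Decompose ∫((-4*x**2 - 13*x + 141)/(x**3 - 8*x**2 + 11*x + 20)) dx by partial fractions, (-4*x**2 - 13*x + 141)/(x**3 - 8*x**2 + 11*x + 20) = 5/(x + 1) - 5/(x - 4) - 4/(x - 5): now sin(3*x**3 + 15)/3 + ∫(-4/(x - 5)) dx + ∫(-5/(x - 4)) dx + ∫(5/(x + 1)) dx.
Step 6. Evaluate the standard form [assuming x > -1]: now 5*log(x + 1) + sin(3*x**3 + 15)/3 + ∫(-4/(x - 5)) dx + ∫(-5/(x - 4)) dx.
Step 7. Evaluate the standard form [assuming x > 4]: now -5*log(x - 4) + 5*log(x + 1) + sin(3*x**3 + 15)/3 + ∫(-4/(x - 5)) dx.
Step 8. Evaluate the standard form [assuming x > 5]: now -4*log(x - 5) - 5*log(x - 4) + 5*log(x + 1) + sin(3*x**3 + 15)/3.
Answer: -4*log(x - 5) - 5*log(x - 4) + 5*log(x + 1) + sin(3*x**3 + 15)/3.


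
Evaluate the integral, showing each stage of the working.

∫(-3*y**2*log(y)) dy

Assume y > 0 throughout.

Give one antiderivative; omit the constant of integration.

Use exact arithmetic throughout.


Step 1. Integrate ∫(-3*y**2*log(y)) dy by parts with u = log(y), dv = (-3*y**2) dy, so v = -y**3 [assuming y > 0]: now -y**3*log(y) + ∫(y**2) dy.
Step 2. Evaluate the standard form: now -y**3*log(y) + y**3/3.
Answer: -y**3*log(y) + y**3/3.


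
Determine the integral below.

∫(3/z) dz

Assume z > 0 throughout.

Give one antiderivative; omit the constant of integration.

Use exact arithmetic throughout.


Answer: 3*log(z).


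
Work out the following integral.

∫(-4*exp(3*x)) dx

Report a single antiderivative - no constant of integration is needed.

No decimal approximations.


Answer: -4*exp(3*x)/3.


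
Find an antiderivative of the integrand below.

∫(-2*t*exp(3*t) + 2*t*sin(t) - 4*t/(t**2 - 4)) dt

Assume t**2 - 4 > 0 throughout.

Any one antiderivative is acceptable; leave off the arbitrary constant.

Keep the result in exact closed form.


Answer: -2*t*exp(3*t)/3 - 2*t*cos(t) + 2*exp(3*t)/9 - 2*log(t**2 - 4) + 2*sin(t).


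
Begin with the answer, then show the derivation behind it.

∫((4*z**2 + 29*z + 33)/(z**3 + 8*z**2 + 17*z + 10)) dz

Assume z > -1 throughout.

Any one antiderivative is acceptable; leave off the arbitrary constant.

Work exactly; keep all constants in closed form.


The answer is 2*log(z + 1) + 3*log(z + 2) - log(z + 5).
Step 1. Decompose ∫((4*z**2 + 29*z + 33)/(z**3 + 8*z**2 + 17*z + 10)) dz by partial fractions, (4*z**2 + 29*z + 33)/(z**3 + 8*z**2 + 17*z + 10) = -1/(z + 5) + 3/(z + 2) + 2/(z + 1): now ∫(2/(z + 1)) dz + ∫(3/(z + 2)) dz + ∫(-1/(z + 5)) dz.
Step 2. Evaluate the standard form [assuming z > -1]: now 2*log(z + 1) + ∫(3/(z + 2)) dz + ∫(-1/(z + 5)) dz.
Step 3. Evaluate the standard form [assuming z > -2]: now 2*log(z + 1) + 3*log(z + 2) + ∫(-1/(z + 5)) dz.
Step 4. Evaluate the standard form [assuming z > -5]: now 2*log(z + 1) + 3*log(z + 2) - log(z + 5).
Answer: 2*log(z + 1) + 3*log(z + 2) - log(z + 5).


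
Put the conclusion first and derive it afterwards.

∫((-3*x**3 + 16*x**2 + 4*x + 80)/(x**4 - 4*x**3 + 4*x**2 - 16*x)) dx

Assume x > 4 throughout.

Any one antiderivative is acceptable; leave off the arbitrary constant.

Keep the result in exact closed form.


The answer is -5*log(x) + 2*log(x - 4) - 2*atan(x/2).
Step 1. Decompose ∫((-3*x**3 + 16*x**2 + 4*x + 80)/(x**4 - 4*x**3 + 4*x**2 - 16*x)) dx by partial fractions, (-3*x**3 + 16*x**2 + 4*x + 80)/(x**4 - 4*x**3 + 4*x**2 - 16*x) = -4/(x**2 + 4) + 2/(x - 4) - 5/x: now ∫(-5/x) dx + ∫(2/(x - 4)) dx + ∫(-4/(x**2 + 4)) dx.
Step 2. Evaluate the standard form [assuming x > 0]: now -5*log(x) + ∫(2/(x - 4)) dx + ∫(-4/(x**2 + 4)) dx.
Step 3. Evaluate the standard form [assuming x > 4]: now -5*log(x) + 2*log(x - 4) + ∫(-4/(x**2 + 4)) dx.
Step 4. Evaluate the standard form: now -5*log(x) + 2*log(x - 4) - 2*atan(x/2).
Answer: -5*log(x) + 2*log(x - 4) - 2*atan(x/2).


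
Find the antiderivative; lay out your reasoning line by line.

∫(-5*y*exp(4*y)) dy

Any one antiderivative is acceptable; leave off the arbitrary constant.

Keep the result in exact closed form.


Step 1. Integrate ∫(-5*y*exp(4*y)) dy by parts with u = y, dv = (-5*exp(4*y)) dy, so v = -5*exp(4*y)/4: now -5*y*exp(4*y)/4 + ∫(5*exp(4*y)/4) dy.
Step 2. Evaluate the standard form: now -5*y*exp(4*y)/4 + 5*exp(4*y)/16.
Answer: -5*y*exp(4*y)/4 + 5*exp(4*y)/16.


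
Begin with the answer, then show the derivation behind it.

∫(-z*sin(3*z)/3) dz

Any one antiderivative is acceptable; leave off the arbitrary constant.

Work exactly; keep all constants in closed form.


The answer is z*cos(3*z)/9 - sin(3*z)/27.
Step 1. Integrate ∫(-z*sin(3*z)/3) dz by parts with u = z, dv = (-sin(3*z)/3) dz, so v = cos(3*z)/9: now z*cos(3*z)/9 + ∫(-cos(3*z)/9) dz.
Step 2. Evaluate the standard form: now z*cos(3*z)/9 - sin(3*z)/27.
Answer: z*cos(3*z)/9 - sin(3*z)/27.


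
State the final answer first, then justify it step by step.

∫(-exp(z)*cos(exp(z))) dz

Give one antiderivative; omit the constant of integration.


The answer is -sin(exp(z)).
Step 1. Substitute u = exp(z), turning ∫(-exp(z)*cos(exp(z))) dz into ∫(-cos(u)) du: now ∫(-cos(u)) du.
Step 2. Evaluate the standard form: now -sin(u).
Step 3. Substitute back u = exp(z): now -sin(exp(z)).
Answer: -sin(exp(z)).


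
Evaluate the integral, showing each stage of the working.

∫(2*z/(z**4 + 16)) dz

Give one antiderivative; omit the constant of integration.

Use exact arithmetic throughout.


Step 1. Substitute u = z**2, turning ∫(2*z/(z**4 + 16)) dz into ∫(1/(u**2 + 16)) du: now ∫(1/(u**2 + 16)) du.
Step 2. Evaluate the standard form: now atan(u/4)/4.
Step 3. Substitute back u = z**2: now atan(z**2/4)/4.
Answer: atan(z**2/4)/4.


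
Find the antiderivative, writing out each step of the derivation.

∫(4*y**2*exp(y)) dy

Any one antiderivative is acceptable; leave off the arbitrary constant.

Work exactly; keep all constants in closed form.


Step 1. Integrate ∫(4*y**2*exp(y)) dy by parts with u = y**2, dv = (4*exp(y)) dy, so v = 4*exp(y): now 4*y**2*exp(y) + ∫(-8*y*exp(y)) dy.
Step 2. Integrate ∫(-8*y*exp(y)) dy by parts with u = y, dv = (-8*exp(y)) dy, so v = -8*exp(y): now 4*y**2*exp(y) - 8*y*exp(y) + ∫(8*exp(y)) dy.
Step 3. Evaluate the standard form: now 4*y**2*exp(y) - 8*y*exp(y) + 8*exp(y).
Answer: 4*y**2*exp(y) - 8*y*exp(y) + 8*exp(y).


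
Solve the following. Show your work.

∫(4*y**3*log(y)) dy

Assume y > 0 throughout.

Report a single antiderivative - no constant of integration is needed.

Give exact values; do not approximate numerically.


Step 1. Integrate ∫(4*y**3*log(y)) dy by parts with u = log(y), dv = (4*y**3) dy, so v = y**4 [assuming y > 0]: now y**4*log(y) + ∫(-y**3) dy.
Step 2. Evaluate the standard form: now y**4*log(y) - y**4/4.
Answer: y**4*log(y) - y**4/4.


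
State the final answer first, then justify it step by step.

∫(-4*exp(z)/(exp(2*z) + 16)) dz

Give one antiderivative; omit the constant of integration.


The answer is -atan(exp(z)/4).
Step 1. Substitute u = exp(z), turning ∫(-4*exp(z)/(exp(2*z) + 16)) dz into ∫(-4/(u**2 + 16)) du: now ∫(-4/(u**2 + 16)) du.
Step 2. Evaluate the standard form: now -atan(u/4).
Step 3. Substitute back u = exp(z): now -atan(exp(z)/4).
Answer: -atan(exp(z)/4).


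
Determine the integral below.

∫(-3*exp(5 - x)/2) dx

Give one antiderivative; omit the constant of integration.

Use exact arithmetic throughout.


Answer: 3*exp(5 - x)/2.


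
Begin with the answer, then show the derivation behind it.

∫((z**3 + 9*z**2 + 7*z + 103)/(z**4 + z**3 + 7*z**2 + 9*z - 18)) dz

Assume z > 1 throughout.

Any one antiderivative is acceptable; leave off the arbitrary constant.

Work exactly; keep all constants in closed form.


The answer is 4*log(z - 1) - 3*log(z + 2) - 2*atan(z/3)/3.
Step 1. Decompose ∫((z**3 + 9*z**2 + 7*z + 103)/(z**4 + z**3 + 7*z**2 + 9*z - 18)) dz by partial fractions, (z**3 + 9*z**2 + 7*z + 103)/(z**4 + z**3 + 7*z**2 + 9*z - 18) = -2/(z**2 + 9) - 3/(z + 2) + 4/(z - 1): now ∫(4/(z - 1)) dz + ∫(-3/(z + 2)) dz + ∫(-2/(z**2 + 9)) dz.
Step 2. Evaluate the standard form [assuming z > -2]: now -3*log(z + 2) + ∫(4/(z - 1)) dz + ∫(-2/(z**2 + 9)) dz.
Step 3. Evaluate the standard form [assuming z > 1]: now 4*log(z - 1) - 3*log(z + 2) + ∫(-2/(z**2 + 9)) dz.
Step 4. Evaluate the standard form: now 4*log(z - 1) - 3*log(z + 2) - 2*atan(z/3)/3.
Answer: 4*log(z - 1) - 3*log(z + 2) - 2*atan(z/3)/3.


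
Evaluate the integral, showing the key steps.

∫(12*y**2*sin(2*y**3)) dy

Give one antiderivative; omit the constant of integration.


Step 1. Substitute u = y**3, turning ∫(12*y**2*sin(2*y**3)) dy into ∫(4*sin(2*u)) du: now ∫(4*sin(2*u)) du.
Step 2. Evaluate the standard form: now -2*cos(2*u).
Step 3. Substitute back u = y**3: now -2*cos(2*y**3).
Answer: -2*cos(2*y**3).


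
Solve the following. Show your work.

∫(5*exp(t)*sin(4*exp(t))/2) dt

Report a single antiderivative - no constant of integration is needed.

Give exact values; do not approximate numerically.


Step 1. Substitute u = exp(t), turning ∫(5*exp(t)*sin(4*exp(t))/2) dt into ∫(5*sin(4*u)/2) du: now ∫(5*sin(4*u)/2) du.
Step 2. Evaluate the standard form: now -5*cos(4*u)/8.
Step 3. Substitute back u = exp(t): now -5*cos(4*exp(t))/8.
Answer: -5*cos(4*exp(t))/8.


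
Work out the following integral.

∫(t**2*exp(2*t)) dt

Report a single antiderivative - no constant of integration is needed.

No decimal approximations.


Answer: t**2*exp(2*t)/2 - t*exp(2*t)/2 + exp(2*t)/4.


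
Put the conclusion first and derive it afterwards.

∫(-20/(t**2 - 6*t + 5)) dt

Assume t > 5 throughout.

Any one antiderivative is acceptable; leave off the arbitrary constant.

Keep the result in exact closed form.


The answer is -5*log(t - 5) + 5*log(t - 1).
Step 1. Decompose ∫(-20/(t**2 - 6*t + 5)) dt by partial fractions, -20/(t**2 - 6*t + 5) = 5/(t - 1) - 5/(t - 5): now ∫(-5/(t - 5)) dt + ∫(5/(t - 1)) dt.
Step 2. Evaluate the standard form [assuming t > 1]: now 5*log(t - 1) + ∫(-5/(t - 5)) dt.
Step 3. Evaluate the standard form [assuming t > 5]: now -5*log(t - 5) + 5*log(t - 1).
Answer: -5*log(t - 5) + 5*log(t - 1).


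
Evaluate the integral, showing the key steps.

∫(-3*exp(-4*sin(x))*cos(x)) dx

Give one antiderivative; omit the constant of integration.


Step 1. Substitute u = sin(x), turning ∫(-3*exp(-4*sin(x))*cos(x)) dx into ∫(-3*exp(-4*u)) du: now ∫(-3*exp(-4*u)) du.
Step 2. Evaluate the standard form: now 3*exp(-4*u)/4.
Step 3. Substitute back u = sin(x): now 3*exp(-4*sin(x))/4.
Answer: 3*exp(-4*sin(x))/4.


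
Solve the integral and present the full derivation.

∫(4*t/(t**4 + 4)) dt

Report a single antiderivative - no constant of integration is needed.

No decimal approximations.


Step 1. Substitute u = t**2, turning ∫(4*t/(t**4 + 4)) dt into ∫(2/(u**2 + 4)) du: now ∫(2/(u**2 + 4)) du.
Step 2. Evaluate the standard form: now atan(u/2).
Step 3. Substitute back u = t**2: now atan(t**2/2).
Answer: atan(t**2/2).


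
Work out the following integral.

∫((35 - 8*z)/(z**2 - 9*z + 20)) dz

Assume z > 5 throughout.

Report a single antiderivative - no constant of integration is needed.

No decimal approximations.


Answer: -5*log(z - 5) - 3*log(z - 4).


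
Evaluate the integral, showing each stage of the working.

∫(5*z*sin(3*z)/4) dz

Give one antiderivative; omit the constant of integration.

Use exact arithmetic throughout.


Step 1. Integrate ∫(5*z*sin(3*z)/4) dz by parts with u = z, dv = (5*sin(3*z)/4) dz, so v = -5*cos(3*z)/12: now -5*z*cos(3*z)/12 + ∫(5*cos(3*z)/12) dz.
Step 2. Evaluate the standard form: now -5*z*cos(3*z)/12 + 5*sin(3*z)/36.
Answer: -5*z*cos(3*z)/12 + 5*sin(3*z)/36.


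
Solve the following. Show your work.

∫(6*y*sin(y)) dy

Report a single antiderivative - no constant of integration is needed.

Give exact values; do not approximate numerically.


Step 1. Integrate ∫(6*y*sin(y)) dy by parts with u = y, dv = (6*sin(y)) dy, so v = -6*cos(y): now -6*y*cos(y) + ∫(6*cos(y)) dy.
Step 2. Evaluate the standard form: now -6*y*cos(y) + 6*sin(y).
Answer: -6*y*cos(y) + 6*sin(y).


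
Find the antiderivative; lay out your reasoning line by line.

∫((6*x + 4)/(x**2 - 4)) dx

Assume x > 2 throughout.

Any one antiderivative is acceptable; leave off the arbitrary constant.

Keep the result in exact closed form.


Step 1. Decompose ∫((6*x + 4)/(x**2 - 4)) dx by partial fractions, (6*x + 4)/(x**2 - 4) = 2/(x + 2) + 4/(x - 2): now ∫(4/(x - 2)) dx + ∫(2/(x + 2)) dx.
Step 2. Evaluate the standard form [assuming x > -2]: now 2*log(x + 2) + ∫(4/(x - 2)) dx.
Step 3. Evaluate the standard form [assuming x > 2]: now 4*log(x - 2) + 2*log(x + 2).
Answer: 4*log(x - 2) + 2*log(x + 2).


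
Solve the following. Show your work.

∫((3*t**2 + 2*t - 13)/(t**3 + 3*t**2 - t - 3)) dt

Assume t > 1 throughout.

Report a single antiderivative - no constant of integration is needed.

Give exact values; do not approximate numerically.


Step 1. Decompose ∫((3*t**2 + 2*t - 13)/(t**3 + 3*t**2 - t - 3)) dt by partial fractions, (3*t**2 + 2*t - 13)/(t**3 + 3*t**2 - t - 3) = 1/(t + 3) + 3/(t + 1) - 1/(t - 1): now ∫(-1/(t - 1)) dt + ∫(3/(t + 1)) dt + ∫(1/(t + 3)) dt.
Step 2. Evaluate the standard form [assuming t > -3]: now log(t + 3) + ∫(-1/(t - 1)) dt + ∫(3/(t + 1)) dt.
Step 3. Evaluate the standard form [assuming t > 1]: now -log(t - 1) + log(t + 3) + ∫(3/(t + 1)) dt.
Step 4. Evaluate the standard form [assuming t > -1]: now -log(t - 1) + 3*log(t + 1) + log(t + 3).
Answer: -log(t - 1) + 3*log(t + 1) + log(t + 3).


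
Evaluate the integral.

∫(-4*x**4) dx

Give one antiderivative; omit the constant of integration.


Answer: -4*x**5/5.


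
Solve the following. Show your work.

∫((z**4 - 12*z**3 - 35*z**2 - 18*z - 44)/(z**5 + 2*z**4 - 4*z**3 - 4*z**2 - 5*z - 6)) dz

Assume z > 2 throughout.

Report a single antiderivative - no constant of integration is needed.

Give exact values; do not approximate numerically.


Step 1. Decompose ∫((z**4 - 12*z**3 - 35*z**2 - 18*z - 44)/(z**5 + 2*z**4 - 4*z**3 - 4*z**2 - 5*z - 6)) dz by partial fractions, (z**4 - 12*z**3 - 35*z**2 - 18*z - 44)/(z**5 + 2*z**4 - 4*z**3 - 4*z**2 - 5*z - 6) = 1/(z**2 + 1) + 1/(z + 3) + 4/(z + 1) - 4/(z - 2): now ∫(-4/(z - 2)) dz + ∫(4/(z + 1)) dz + ∫(1/(z + 3)) dz + ∫(1/(z**2 + 1)) dz.
Step 2. Evaluate the standard form [assuming z > -1]: now 4*log(z + 1) + ∫(-4/(z - 2)) dz + ∫(1/(z + 3)) dz + ∫(1/(z**2 + 1)) dz.
Step 3. Evaluate the standard form [assuming z > -3]: now 4*log(z + 1) + log(z + 3) + ∫(-4/(z - 2)) dz + ∫(1/(z**2 + 1)) dz.
Step 4. Evaluate the standard form [assuming z > 2]: now -4*log(z - 2) + 4*log(z + 1) + log(z + 3) + ∫(1/(z**2 + 1)) dz.
Step 5. Evaluate the standard form: now -4*log(z - 2) + 4*log(z + 1) + log(z + 3) + atan(z).
Answer: -4*log(z - 2) + 4*log(z + 1) + log(z + 3) + atan(z).


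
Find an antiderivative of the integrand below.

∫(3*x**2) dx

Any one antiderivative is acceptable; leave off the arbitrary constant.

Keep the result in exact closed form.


Answer: x**3.


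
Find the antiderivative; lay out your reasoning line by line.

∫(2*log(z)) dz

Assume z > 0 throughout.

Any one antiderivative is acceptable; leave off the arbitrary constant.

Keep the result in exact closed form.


Step 1. Integrate ∫(2*log(z)) dz by parts with u = log(z), dv = (2) dz, so v = 2*z [assuming z > 0]: now 2*z*log(z) + ∫(-2) dz.
Step 2. Evaluate the standard form: now 2*z*log(z) - 2*z.
Answer: 2*z*log(z) - 2*z.


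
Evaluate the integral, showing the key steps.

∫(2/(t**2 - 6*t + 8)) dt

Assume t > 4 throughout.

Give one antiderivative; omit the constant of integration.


Step 1. Decompose ∫(2/(t**2 - 6*t + 8)) dt by partial fractions, 2/(t**2 - 6*t + 8) = -1/(t - 2) + 1/(t - 4): now ∫(1/(t - 4)) dt + ∫(-1/(t - 2)) dt.
Step 2. Evaluate the standard form [assuming t > 4]: now log(t - 4) + ∫(-1/(t - 2)) dt.
Step 3. Evaluate the standard form [assuming t > 2]: now log(t - 4) - log(t - 2).
Answer: log(t - 4) - log(t - 2).


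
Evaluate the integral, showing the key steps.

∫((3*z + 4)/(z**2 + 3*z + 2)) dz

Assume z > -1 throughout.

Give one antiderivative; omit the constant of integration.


Step 1. Decompose ∫((3*z + 4)/(z**2 + 3*z + 2)) dz by partial fractions, (3*z + 4)/(z**2 + 3*z + 2) = 2/(z + 2) + 1/(z + 1): now ∫(1/(z + 1)) dz + ∫(2/(z + 2)) dz.
Step 2. Evaluate the standard form [assuming z > -2]: now 2*log(z + 2) + ∫(1/(z + 1)) dz.
Step 3. Evaluate the standard form [assuming z > -1]: now log(z + 1) + 2*log(z + 2).
Answer: log(z + 1) + 2*log(z + 2).


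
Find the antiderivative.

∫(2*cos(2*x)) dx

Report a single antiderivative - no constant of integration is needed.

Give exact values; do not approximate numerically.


Answer: sin(2*x).


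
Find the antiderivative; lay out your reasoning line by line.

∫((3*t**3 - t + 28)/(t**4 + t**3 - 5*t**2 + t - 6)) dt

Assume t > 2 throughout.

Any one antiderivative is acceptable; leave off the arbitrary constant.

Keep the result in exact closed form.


Step 1. Decompose ∫((3*t**3 - t + 28)/(t**4 + t**3 - 5*t**2 + t - 6)) dt by partial fractions, (3*t**3 - t + 28)/(t**4 + t**3 - 5*t**2 + t - 6) = -4/(t**2 + 1) + 1/(t + 3) + 2/(t - 2): now ∫(2/(t - 2)) dt + ∫(1/(t + 3)) dt + ∫(-4/(t**2 + 1)) dt.
Step 2. Evaluate the standard form [assuming t > 2]: now 2*log(t - 2) + ∫(1/(t + 3)) dt + ∫(-4/(t**2 + 1)) dt.
Step 3. Evaluate the standard form [assuming t > -3]: now 2*log(t - 2) + log(t + 3) + ∫(-4/(t**2 + 1)) dt.
Step 4. Evaluate the standard form: now 2*log(t - 2) + log(t + 3) - 4*atan(t).
Answer: 2*log(t - 2) + log(t + 3) - 4*atan(t).


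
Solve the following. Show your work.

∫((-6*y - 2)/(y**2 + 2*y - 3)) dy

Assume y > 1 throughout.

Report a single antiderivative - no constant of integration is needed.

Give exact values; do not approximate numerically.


Step 1. Decompose ∫((-6*y - 2)/(y**2 + 2*y - 3)) dy by partial fractions, (-6*y - 2)/(y**2 + 2*y - 3) = -4/(y + 3) - 2/(y - 1): now ∫(-2/(y - 1)) dy + ∫(-4/(y + 3)) dy.
Step 2. Evaluate the standard form [assuming y > 1]: now -2*log(y - 1) + ∫(-4/(y + 3)) dy.
Step 3. Evaluate the standard form [assuming y > -3]: now -2*log(y - 1) - 4*log(y + 3).
Answer: -2*log(y - 1) - 4*log(y + 3).


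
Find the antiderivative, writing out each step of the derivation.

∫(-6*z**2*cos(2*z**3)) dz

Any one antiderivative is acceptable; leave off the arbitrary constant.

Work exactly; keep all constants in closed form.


Step 1. Substitute u = z**3, turning ∫(-6*z**2*cos(2*z**3)) dz into ∫(-2*cos(2*u)) du: now ∫(-2*cos(2*u)) du.
Step 2. Evaluate the standard form: now -sin(2*u).
Step 3. Substitute back u = z**3: now -sin(2*z**3).
Answer: -sin(2*z**3).


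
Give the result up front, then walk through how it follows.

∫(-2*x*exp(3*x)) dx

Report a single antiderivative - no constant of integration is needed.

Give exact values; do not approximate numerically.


The answer is -2*x*exp(3*x)/3 + 2*exp(3*x)/9.
Step 1. Integrate ∫(-2*x*exp(3*x)) dx by parts with u = x, dv = (-2*exp(3*x)) dx, so v = -2*exp(3*x)/3: now -2*x*exp(3*x)/3 + ∫(2*exp(3*x)/3) dx.
Step 2. Evaluate the standard form: now -2*x*exp(3*x)/3 + 2*exp(3*x)/9.
Answer: -2*x*exp(3*x)/3 + 2*exp(3*x)/9.


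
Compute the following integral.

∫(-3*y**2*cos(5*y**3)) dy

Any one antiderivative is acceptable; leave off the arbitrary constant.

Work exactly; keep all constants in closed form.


Answer: -sin(5*y**3)/5.


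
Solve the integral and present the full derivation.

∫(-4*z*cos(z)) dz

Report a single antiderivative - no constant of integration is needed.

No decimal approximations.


Step 1. Integrate ∫(-4*z*cos(z)) dz by parts with u = z, dv = (-4*cos(z)) dz, so v = -4*sin(z): now -4*z*sin(z) + ∫(4*sin(z)) dz.
Step 2. Evaluate the standard form: now -4*z*sin(z) - 4*cos(z).
Answer: -4*z*sin(z) - 4*cos(z).


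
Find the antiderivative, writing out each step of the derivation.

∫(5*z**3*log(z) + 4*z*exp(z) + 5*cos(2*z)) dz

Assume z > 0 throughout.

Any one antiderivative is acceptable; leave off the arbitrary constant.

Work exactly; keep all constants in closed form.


Step 1. Rewrite: now ∫(4*z*exp(z)) dz + ∫(5*z**3*log(z)) dz + ∫(5*cos(2*z)) dz.
Step 2. Integrate ∫(4*z*exp(z)) dz by parts with u = z, dv = (4*exp(z)) dz, so v = 4*exp(z): now 4*z*exp(z) + ∫(5*z**3*log(z)) dz + ∫(-4*exp(z)) dz + ∫(5*cos(2*z)) dz.
Step 3. Evaluate the standard form: now 4*z*exp(z) - 4*exp(z) + ∫(5*z**3*log(z)) dz + ∫(5*cos(2*z)) dz.
Step 4. Evaluate the standard form: now 4*z*exp(z) - 4*exp(z) + 5*sin(2*z)/2 + ∫(5*z**3*log(z)) dz.
Step 5. Integrate ∫(5*z**3*log(z)) dz by parts with u = log(z), dv = (5*z**3) dz, so v = 5*z**4/4 [assuming z > 0]: now 5*z**4*log(z)/4 + 4*z*exp(z) - 4*exp(z) + 5*sin(2*z)/2 + ∫(-5*z**3/4) dz.
Step 6. Evaluate the standard form: now 5*z**4*log(z)/4 - 5*z**4/16 + 4*z*exp(z) - 4*exp(z) + 5*sin(2*z)/2.
Answer: 5*z**4*log(z)/4 - 5*z**4/16 + 4*z*exp(z) - 4*exp(z) + 5*sin(2*z)/2.


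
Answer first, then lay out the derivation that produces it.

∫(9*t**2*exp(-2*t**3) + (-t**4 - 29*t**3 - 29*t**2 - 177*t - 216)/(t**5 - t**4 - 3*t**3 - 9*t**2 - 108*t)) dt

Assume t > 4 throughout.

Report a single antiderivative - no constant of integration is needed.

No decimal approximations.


The answer is 2*log(t) - 5*log(t - 4) + 2*log(t + 3) - 4*atan(t/3)/3 - 3*exp(-2*t**3)/2.
Step 1. Rewrite: now ∫(9*t**2*exp(-2*t**3)) dt + ∫((-t**4 - 29*t**3 - 29*t**2 - 177*t - 216)/(t**5 - t**4 - 3*t**3 - 9*t**2 - 108*t)) dt.
Step 2. Substitute u = t**3, turning ∫(9*t**2*exp(-2*t**3)) dt into ∫(3*exp(-2*u)) du: now ∫((-t**4 - 29*t**3 - 29*t**2 - 177*t - 216)/(t**5 - t**4 - 3*t**3 - 9*t**2 - 108*t)) dt + ∫(3*exp(-2*u)) du.
Step 3. Evaluate the standard form: now ∫((-t**4 - 29*t**3 - 29*t**2 - 177*t - 216)/(t**5 - t**4 - 3*t**3 - 9*t**2 - 108*t)) dt - 3*exp(-2*u)/2.
Step 4. Substitute back u = t**3: now ∫((-t**4 - 29*t**3 - 29*t**2 - 177*t - 216)/(t**5 - t**4 - 3*t**3 - 9*t**2 - 108*t)) dt - 3*exp(-2*t**3)/2.
Step 5. Decompose ∫((-t**4 - 29*t**3 - 29*t**2 - 177*t - 216)/(t**5 - t**4 - 3*t**3 - 9*t**2 - 108*t)) dt by partial fractions, (-t**4 - 29*t**3 - 29*t**2 - 177*t - 216)/(t**5 - t**4 - 3*t**3 - 9*t**2 - 108*t) = -4/(t**2 + 9) + 2/(t + 3) - 5/(t - 4) + 2/t: now ∫(2/t) dt + ∫(-5/(t - 4)) dt + ∫(2/(t + 3)) dt + ∫(-4/(t**2 + 9)) dt - 3*exp(-2*t**3)/2.
Step 6. Evaluate the standard form [assuming t > -3]: now 2*log(t + 3) + ∫(2/t) dt + ∫(-5/(t - 4)) dt + ∫(-4/(t**2 + 9)) dt - 3*exp(-2*t**3)/2.
Step 7. Evaluate the standard form [assuming t > 4]: now -5*log(t - 4) + 2*log(t + 3) + ∫(2/t) dt + ∫(-4/(t**2 + 9)) dt - 3*exp(-2*t**3)/2.
Step 8. Evaluate the standard form [assuming t > 0]: now 2*log(t) - 5*log(t - 4) + 2*log(t + 3) + ∫(-4/(t**2 + 9)) dt - 3*exp(-2*t**3)/2.
Step 9. Evaluate the standard form: now 2*log(t) - 5*log(t - 4) + 2*log(t + 3) - 4*atan(t/3)/3 - 3*exp(-2*t**3)/2.
Answer: 2*log(t) - 5*log(t - 4) + 2*log(t + 3) - 4*atan(t/3)/3 - 3*exp(-2*t**3)/2.


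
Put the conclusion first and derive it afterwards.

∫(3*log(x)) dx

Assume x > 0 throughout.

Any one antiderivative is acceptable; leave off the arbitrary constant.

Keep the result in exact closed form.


The answer is 3*x*log(x) - 3*x.
Step 1. Integrate ∫(3*log(x)) dx by parts with u = log(x), dv = (3) dx, so v = 3*x [assuming x > 0]: now 3*x*log(x) + ∫(-3) dx.
Step 2. Evaluate the standard form: now 3*x*log(x) - 3*x.
Answer: 3*x*log(x) - 3*x.


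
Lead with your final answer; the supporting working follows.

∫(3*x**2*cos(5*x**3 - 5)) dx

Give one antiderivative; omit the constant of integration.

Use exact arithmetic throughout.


The answer is sin(5*x**3 - 5)/5.
Step 1. Substitute u = x**3 - 1, turning ∫(3*x**2*cos(5*x**3 - 5)) dx into ∫(cos(5*u)) du: now ∫(cos(5*u)) du.
Step 2. Evaluate the standard form: now sin(5*u)/5.
Step 3. Substitute back u = x**3 - 1: now sin(5*x**3 - 5)/5.
Answer: sin(5*x**3 - 5)/5.


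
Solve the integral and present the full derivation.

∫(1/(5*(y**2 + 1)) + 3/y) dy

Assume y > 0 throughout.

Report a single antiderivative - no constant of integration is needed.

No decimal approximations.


Step 1. Rewrite: now ∫(3/y) dy + ∫(1/(5*(y**2 + 1))) dy.
Step 2. Evaluate the standard form [assuming y > 0]: now 3*log(y) + ∫(1/(5*(y**2 + 1))) dy.
Step 3. Evaluate the standard form: now 3*log(y) + atan(y)/5.
Answer: 3*log(y) + atan(y)/5.


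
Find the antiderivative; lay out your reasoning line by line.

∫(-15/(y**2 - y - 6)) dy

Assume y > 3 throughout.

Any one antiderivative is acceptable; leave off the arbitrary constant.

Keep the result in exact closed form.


Step 1. Decompose ∫(-15/(y**2 - y - 6)) dy by partial fractions, -15/(y**2 - y - 6) = 3/(y + 2) - 3/(y - 3): now ∫(-3/(y - 3)) dy + ∫(3/(y + 2)) dy.
Step 2. Evaluate the standard form [assuming y > 3]: now -3*log(y - 3) + ∫(3/(y + 2)) dy.
Step 3. Evaluate the standard form [assuming y > -2]: now -3*log(y - 3) + 3*log(y + 2).
Answer: -3*log(y - 3) + 3*log(y + 2).


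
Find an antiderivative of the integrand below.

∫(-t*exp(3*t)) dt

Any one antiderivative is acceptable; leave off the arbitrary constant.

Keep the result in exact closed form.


Answer: -t*exp(3*t)/3 + exp(3*t)/9.


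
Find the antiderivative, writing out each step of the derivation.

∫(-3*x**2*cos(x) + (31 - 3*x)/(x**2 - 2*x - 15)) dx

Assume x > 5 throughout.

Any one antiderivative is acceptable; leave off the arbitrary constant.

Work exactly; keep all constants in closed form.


Step 1. Rewrite: now ∫(-3*x**2*cos(x)) dx + ∫((31 - 3*x)/(x**2 - 2*x - 15)) dx.
Step 2. Decompose ∫((31 - 3*x)/(x**2 - 2*x - 15)) dx by partial fractions, (31 - 3*x)/(x**2 - 2*x - 15) = -5/(x + 3) + 2/(x - 5): now ∫(-3*x**2*cos(x)) dx + ∫(2/(x - 5)) dx + ∫(-5/(x + 3)) dx.
Step 3. Evaluate the standard form [assuming x > -3]: now -5*log(x + 3) + ∫(-3*x**2*cos(x)) dx + ∫(2/(x - 5)) dx.
Step 4. Evaluate the standard form [assuming x > 5]: now 2*log(x - 5) - 5*log(x + 3) + ∫(-3*x**2*cos(x)) dx.
Step 5. Integrate ∫(-3*x**2*cos(x)) dx by parts with u = x**2, dv = (-3*cos(x)) dx, so v = -3*sin(x): now -3*x**2*sin(x) + 2*log(x - 5) - 5*log(x + 3) + ∫(6*x*sin(x)) dx.
Step 6. Integrate ∫(6*x*sin(x)) dx by parts with u = x, dv = (6*sin(x)) dx, so v = -6*cos(x): now -3*x**2*sin(x) - 6*x*cos(x) + 2*log(x - 5) - 5*log(x + 3) + ∫(6*cos(x)) dx.
Step 7. Evaluate the standard form: now -3*x**2*sin(x) - 6*x*cos(x) + 2*log(x - 5) - 5*log(x + 3) + 6*sin(x).
Answer: -3*x**2*sin(x) - 6*x*cos(x) + 2*log(x - 5) - 5*log(x + 3) + 6*sin(x).


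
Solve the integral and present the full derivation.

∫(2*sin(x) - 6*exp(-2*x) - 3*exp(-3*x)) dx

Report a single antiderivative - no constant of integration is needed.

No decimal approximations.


Step 1. Rewrite: now ∫(-3*exp(-3*x)) dx + ∫(-6*exp(-2*x)) dx + ∫(2*sin(x)) dx.
Step 2. Evaluate the standard form: now ∫(-3*exp(-3*x)) dx + ∫(2*sin(x)) dx + 3*exp(-2*x).
Step 3. Evaluate the standard form: now ∫(2*sin(x)) dx + 3*exp(-2*x) + exp(-3*x).
Step 4. Evaluate the standard form: now -2*cos(x) + 3*exp(-2*x) + exp(-3*x).
Answer: -2*cos(x) + 3*exp(-2*x) + exp(-3*x).


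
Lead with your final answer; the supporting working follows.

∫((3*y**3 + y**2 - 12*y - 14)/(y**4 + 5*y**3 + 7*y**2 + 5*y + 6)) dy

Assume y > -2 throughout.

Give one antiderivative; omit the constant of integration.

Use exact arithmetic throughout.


The answer is -2*log(y + 2) + 5*log(y + 3) - 3*atan(y).
Step 1. Decompose ∫((3*y**3 + y**2 - 12*y - 14)/(y**4 + 5*y**3 + 7*y**2 + 5*y + 6)) dy by partial fractions, (3*y**3 + y**2 - 12*y - 14)/(y**4 + 5*y**3 + 7*y**2 + 5*y + 6) = -3/(y**2 + 1) + 5/(y + 3) - 2/(y + 2): now ∫(-2/(y + 2)) dy + ∫(5/(y + 3)) dy + ∫(-3/(y**2 + 1)) dy.
Step 2. Evaluate the standard form [assuming y > -2]: now -2*log(y + 2) + ∫(5/(y + 3)) dy + ∫(-3/(y**2 + 1)) dy.
Step 3. Evaluate the standard form [assuming y > -3]: now -2*log(y + 2) + 5*log(y + 3) + ∫(-3/(y**2 + 1)) dy.
Step 4. Evaluate the standard form: now -2*log(y + 2) + 5*log(y + 3) - 3*atan(y).
Answer: -2*log(y + 2) + 5*log(y + 3) - 3*atan(y).


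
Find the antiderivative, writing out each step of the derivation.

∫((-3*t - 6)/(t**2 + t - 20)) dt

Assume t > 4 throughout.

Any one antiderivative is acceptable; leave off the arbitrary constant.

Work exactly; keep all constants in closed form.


Step 1. Decompose ∫((-3*t - 6)/(t**2 + t - 20)) dt by partial fractions, (-3*t - 6)/(t**2 + t - 20) = -1/(t + 5) - 2/(t - 4): now ∫(-2/(t - 4)) dt + ∫(-1/(t + 5)) dt.
Step 2. Evaluate the standard form [assuming t > 4]: now -2*log(t - 4) + ∫(-1/(t + 5)) dt.
Step 3. Evaluate the standard form [assuming t > -5]: now -2*log(t - 4) - log(t + 5).
Answer: -2*log(t - 4) - log(t + 5).
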